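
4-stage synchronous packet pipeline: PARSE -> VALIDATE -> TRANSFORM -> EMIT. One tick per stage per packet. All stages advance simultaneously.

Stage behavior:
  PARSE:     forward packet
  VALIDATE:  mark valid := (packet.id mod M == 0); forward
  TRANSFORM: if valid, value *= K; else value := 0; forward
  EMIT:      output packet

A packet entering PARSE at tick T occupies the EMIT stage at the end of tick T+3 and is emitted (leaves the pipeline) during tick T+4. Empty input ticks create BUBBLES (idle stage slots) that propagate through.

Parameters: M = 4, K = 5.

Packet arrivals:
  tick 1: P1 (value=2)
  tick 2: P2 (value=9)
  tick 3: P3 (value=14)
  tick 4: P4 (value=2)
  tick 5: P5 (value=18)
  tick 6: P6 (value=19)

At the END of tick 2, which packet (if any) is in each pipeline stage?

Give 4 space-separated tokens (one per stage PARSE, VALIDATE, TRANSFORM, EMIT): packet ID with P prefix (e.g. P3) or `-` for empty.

Answer: P2 P1 - -

Derivation:
Tick 1: [PARSE:P1(v=2,ok=F), VALIDATE:-, TRANSFORM:-, EMIT:-] out:-; in:P1
Tick 2: [PARSE:P2(v=9,ok=F), VALIDATE:P1(v=2,ok=F), TRANSFORM:-, EMIT:-] out:-; in:P2
At end of tick 2: ['P2', 'P1', '-', '-']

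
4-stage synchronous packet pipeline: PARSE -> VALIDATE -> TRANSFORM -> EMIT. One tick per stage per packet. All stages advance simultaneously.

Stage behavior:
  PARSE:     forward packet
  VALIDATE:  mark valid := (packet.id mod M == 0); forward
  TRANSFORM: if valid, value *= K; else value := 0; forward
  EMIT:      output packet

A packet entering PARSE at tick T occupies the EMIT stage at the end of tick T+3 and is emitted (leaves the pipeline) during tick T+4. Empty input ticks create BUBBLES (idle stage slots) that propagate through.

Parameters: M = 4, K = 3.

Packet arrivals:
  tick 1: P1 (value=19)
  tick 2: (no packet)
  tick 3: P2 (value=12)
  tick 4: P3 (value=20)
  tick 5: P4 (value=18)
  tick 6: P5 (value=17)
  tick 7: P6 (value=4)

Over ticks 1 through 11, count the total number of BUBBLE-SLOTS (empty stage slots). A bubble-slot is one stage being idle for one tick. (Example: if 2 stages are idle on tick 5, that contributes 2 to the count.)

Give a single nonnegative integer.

Answer: 20

Derivation:
Tick 1: [PARSE:P1(v=19,ok=F), VALIDATE:-, TRANSFORM:-, EMIT:-] out:-; bubbles=3
Tick 2: [PARSE:-, VALIDATE:P1(v=19,ok=F), TRANSFORM:-, EMIT:-] out:-; bubbles=3
Tick 3: [PARSE:P2(v=12,ok=F), VALIDATE:-, TRANSFORM:P1(v=0,ok=F), EMIT:-] out:-; bubbles=2
Tick 4: [PARSE:P3(v=20,ok=F), VALIDATE:P2(v=12,ok=F), TRANSFORM:-, EMIT:P1(v=0,ok=F)] out:-; bubbles=1
Tick 5: [PARSE:P4(v=18,ok=F), VALIDATE:P3(v=20,ok=F), TRANSFORM:P2(v=0,ok=F), EMIT:-] out:P1(v=0); bubbles=1
Tick 6: [PARSE:P5(v=17,ok=F), VALIDATE:P4(v=18,ok=T), TRANSFORM:P3(v=0,ok=F), EMIT:P2(v=0,ok=F)] out:-; bubbles=0
Tick 7: [PARSE:P6(v=4,ok=F), VALIDATE:P5(v=17,ok=F), TRANSFORM:P4(v=54,ok=T), EMIT:P3(v=0,ok=F)] out:P2(v=0); bubbles=0
Tick 8: [PARSE:-, VALIDATE:P6(v=4,ok=F), TRANSFORM:P5(v=0,ok=F), EMIT:P4(v=54,ok=T)] out:P3(v=0); bubbles=1
Tick 9: [PARSE:-, VALIDATE:-, TRANSFORM:P6(v=0,ok=F), EMIT:P5(v=0,ok=F)] out:P4(v=54); bubbles=2
Tick 10: [PARSE:-, VALIDATE:-, TRANSFORM:-, EMIT:P6(v=0,ok=F)] out:P5(v=0); bubbles=3
Tick 11: [PARSE:-, VALIDATE:-, TRANSFORM:-, EMIT:-] out:P6(v=0); bubbles=4
Total bubble-slots: 20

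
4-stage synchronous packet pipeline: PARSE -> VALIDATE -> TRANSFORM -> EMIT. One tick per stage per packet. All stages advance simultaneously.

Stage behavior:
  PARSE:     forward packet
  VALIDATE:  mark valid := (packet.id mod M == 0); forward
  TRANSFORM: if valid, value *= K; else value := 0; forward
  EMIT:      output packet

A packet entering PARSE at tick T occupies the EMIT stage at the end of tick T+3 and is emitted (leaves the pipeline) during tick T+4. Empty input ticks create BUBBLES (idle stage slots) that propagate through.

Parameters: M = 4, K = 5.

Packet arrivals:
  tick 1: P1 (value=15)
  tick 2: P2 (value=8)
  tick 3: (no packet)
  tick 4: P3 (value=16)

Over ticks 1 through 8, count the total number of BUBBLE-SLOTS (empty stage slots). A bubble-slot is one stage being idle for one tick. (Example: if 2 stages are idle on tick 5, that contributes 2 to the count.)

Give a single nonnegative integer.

Tick 1: [PARSE:P1(v=15,ok=F), VALIDATE:-, TRANSFORM:-, EMIT:-] out:-; bubbles=3
Tick 2: [PARSE:P2(v=8,ok=F), VALIDATE:P1(v=15,ok=F), TRANSFORM:-, EMIT:-] out:-; bubbles=2
Tick 3: [PARSE:-, VALIDATE:P2(v=8,ok=F), TRANSFORM:P1(v=0,ok=F), EMIT:-] out:-; bubbles=2
Tick 4: [PARSE:P3(v=16,ok=F), VALIDATE:-, TRANSFORM:P2(v=0,ok=F), EMIT:P1(v=0,ok=F)] out:-; bubbles=1
Tick 5: [PARSE:-, VALIDATE:P3(v=16,ok=F), TRANSFORM:-, EMIT:P2(v=0,ok=F)] out:P1(v=0); bubbles=2
Tick 6: [PARSE:-, VALIDATE:-, TRANSFORM:P3(v=0,ok=F), EMIT:-] out:P2(v=0); bubbles=3
Tick 7: [PARSE:-, VALIDATE:-, TRANSFORM:-, EMIT:P3(v=0,ok=F)] out:-; bubbles=3
Tick 8: [PARSE:-, VALIDATE:-, TRANSFORM:-, EMIT:-] out:P3(v=0); bubbles=4
Total bubble-slots: 20

Answer: 20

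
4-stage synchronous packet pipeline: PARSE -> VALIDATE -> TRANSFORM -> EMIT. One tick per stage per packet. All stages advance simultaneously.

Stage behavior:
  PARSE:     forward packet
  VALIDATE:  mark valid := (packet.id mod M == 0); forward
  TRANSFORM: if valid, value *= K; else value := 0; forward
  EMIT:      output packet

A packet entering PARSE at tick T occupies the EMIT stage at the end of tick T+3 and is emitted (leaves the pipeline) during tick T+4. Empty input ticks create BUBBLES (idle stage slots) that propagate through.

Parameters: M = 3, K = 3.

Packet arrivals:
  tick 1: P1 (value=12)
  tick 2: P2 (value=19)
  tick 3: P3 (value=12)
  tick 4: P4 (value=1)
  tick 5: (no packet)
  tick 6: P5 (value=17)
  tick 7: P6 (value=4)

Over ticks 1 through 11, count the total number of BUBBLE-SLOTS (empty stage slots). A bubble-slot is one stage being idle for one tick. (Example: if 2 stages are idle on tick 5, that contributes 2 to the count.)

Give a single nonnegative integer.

Answer: 20

Derivation:
Tick 1: [PARSE:P1(v=12,ok=F), VALIDATE:-, TRANSFORM:-, EMIT:-] out:-; bubbles=3
Tick 2: [PARSE:P2(v=19,ok=F), VALIDATE:P1(v=12,ok=F), TRANSFORM:-, EMIT:-] out:-; bubbles=2
Tick 3: [PARSE:P3(v=12,ok=F), VALIDATE:P2(v=19,ok=F), TRANSFORM:P1(v=0,ok=F), EMIT:-] out:-; bubbles=1
Tick 4: [PARSE:P4(v=1,ok=F), VALIDATE:P3(v=12,ok=T), TRANSFORM:P2(v=0,ok=F), EMIT:P1(v=0,ok=F)] out:-; bubbles=0
Tick 5: [PARSE:-, VALIDATE:P4(v=1,ok=F), TRANSFORM:P3(v=36,ok=T), EMIT:P2(v=0,ok=F)] out:P1(v=0); bubbles=1
Tick 6: [PARSE:P5(v=17,ok=F), VALIDATE:-, TRANSFORM:P4(v=0,ok=F), EMIT:P3(v=36,ok=T)] out:P2(v=0); bubbles=1
Tick 7: [PARSE:P6(v=4,ok=F), VALIDATE:P5(v=17,ok=F), TRANSFORM:-, EMIT:P4(v=0,ok=F)] out:P3(v=36); bubbles=1
Tick 8: [PARSE:-, VALIDATE:P6(v=4,ok=T), TRANSFORM:P5(v=0,ok=F), EMIT:-] out:P4(v=0); bubbles=2
Tick 9: [PARSE:-, VALIDATE:-, TRANSFORM:P6(v=12,ok=T), EMIT:P5(v=0,ok=F)] out:-; bubbles=2
Tick 10: [PARSE:-, VALIDATE:-, TRANSFORM:-, EMIT:P6(v=12,ok=T)] out:P5(v=0); bubbles=3
Tick 11: [PARSE:-, VALIDATE:-, TRANSFORM:-, EMIT:-] out:P6(v=12); bubbles=4
Total bubble-slots: 20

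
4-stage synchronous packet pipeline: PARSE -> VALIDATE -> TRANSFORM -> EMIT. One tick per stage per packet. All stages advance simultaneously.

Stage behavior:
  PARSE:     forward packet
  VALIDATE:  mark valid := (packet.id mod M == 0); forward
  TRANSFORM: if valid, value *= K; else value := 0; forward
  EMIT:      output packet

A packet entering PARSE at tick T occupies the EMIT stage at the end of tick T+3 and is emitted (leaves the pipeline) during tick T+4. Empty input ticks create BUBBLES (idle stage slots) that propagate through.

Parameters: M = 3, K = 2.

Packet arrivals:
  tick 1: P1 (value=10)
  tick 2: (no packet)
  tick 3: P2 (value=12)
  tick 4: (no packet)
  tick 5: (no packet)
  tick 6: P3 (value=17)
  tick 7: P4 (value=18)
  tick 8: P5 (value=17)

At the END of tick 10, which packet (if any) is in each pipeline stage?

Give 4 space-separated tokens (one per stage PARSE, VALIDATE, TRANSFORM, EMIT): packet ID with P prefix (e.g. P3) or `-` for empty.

Tick 1: [PARSE:P1(v=10,ok=F), VALIDATE:-, TRANSFORM:-, EMIT:-] out:-; in:P1
Tick 2: [PARSE:-, VALIDATE:P1(v=10,ok=F), TRANSFORM:-, EMIT:-] out:-; in:-
Tick 3: [PARSE:P2(v=12,ok=F), VALIDATE:-, TRANSFORM:P1(v=0,ok=F), EMIT:-] out:-; in:P2
Tick 4: [PARSE:-, VALIDATE:P2(v=12,ok=F), TRANSFORM:-, EMIT:P1(v=0,ok=F)] out:-; in:-
Tick 5: [PARSE:-, VALIDATE:-, TRANSFORM:P2(v=0,ok=F), EMIT:-] out:P1(v=0); in:-
Tick 6: [PARSE:P3(v=17,ok=F), VALIDATE:-, TRANSFORM:-, EMIT:P2(v=0,ok=F)] out:-; in:P3
Tick 7: [PARSE:P4(v=18,ok=F), VALIDATE:P3(v=17,ok=T), TRANSFORM:-, EMIT:-] out:P2(v=0); in:P4
Tick 8: [PARSE:P5(v=17,ok=F), VALIDATE:P4(v=18,ok=F), TRANSFORM:P3(v=34,ok=T), EMIT:-] out:-; in:P5
Tick 9: [PARSE:-, VALIDATE:P5(v=17,ok=F), TRANSFORM:P4(v=0,ok=F), EMIT:P3(v=34,ok=T)] out:-; in:-
Tick 10: [PARSE:-, VALIDATE:-, TRANSFORM:P5(v=0,ok=F), EMIT:P4(v=0,ok=F)] out:P3(v=34); in:-
At end of tick 10: ['-', '-', 'P5', 'P4']

Answer: - - P5 P4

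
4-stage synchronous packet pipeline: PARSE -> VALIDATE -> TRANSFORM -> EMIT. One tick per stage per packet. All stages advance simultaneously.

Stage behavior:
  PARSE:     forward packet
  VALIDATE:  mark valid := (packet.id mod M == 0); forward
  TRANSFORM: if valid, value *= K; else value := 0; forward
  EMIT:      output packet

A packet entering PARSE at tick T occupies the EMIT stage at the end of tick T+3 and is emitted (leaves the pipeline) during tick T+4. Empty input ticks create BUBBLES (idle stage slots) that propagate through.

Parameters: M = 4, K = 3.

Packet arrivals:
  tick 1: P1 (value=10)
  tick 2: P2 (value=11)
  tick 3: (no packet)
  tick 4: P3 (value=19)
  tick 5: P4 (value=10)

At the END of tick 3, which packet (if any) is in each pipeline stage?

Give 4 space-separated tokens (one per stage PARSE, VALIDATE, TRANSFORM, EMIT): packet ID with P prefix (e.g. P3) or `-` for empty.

Tick 1: [PARSE:P1(v=10,ok=F), VALIDATE:-, TRANSFORM:-, EMIT:-] out:-; in:P1
Tick 2: [PARSE:P2(v=11,ok=F), VALIDATE:P1(v=10,ok=F), TRANSFORM:-, EMIT:-] out:-; in:P2
Tick 3: [PARSE:-, VALIDATE:P2(v=11,ok=F), TRANSFORM:P1(v=0,ok=F), EMIT:-] out:-; in:-
At end of tick 3: ['-', 'P2', 'P1', '-']

Answer: - P2 P1 -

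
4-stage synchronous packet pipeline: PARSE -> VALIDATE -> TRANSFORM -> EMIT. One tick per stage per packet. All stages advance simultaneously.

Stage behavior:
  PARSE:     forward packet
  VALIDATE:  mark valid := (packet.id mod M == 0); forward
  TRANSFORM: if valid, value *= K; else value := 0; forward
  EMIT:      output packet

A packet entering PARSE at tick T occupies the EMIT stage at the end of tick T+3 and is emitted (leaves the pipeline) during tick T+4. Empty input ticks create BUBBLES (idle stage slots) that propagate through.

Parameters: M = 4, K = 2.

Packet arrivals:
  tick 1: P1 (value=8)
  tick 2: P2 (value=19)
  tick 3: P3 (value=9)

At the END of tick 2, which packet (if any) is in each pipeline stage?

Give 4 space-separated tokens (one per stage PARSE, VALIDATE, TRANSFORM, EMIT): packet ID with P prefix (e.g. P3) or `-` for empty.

Answer: P2 P1 - -

Derivation:
Tick 1: [PARSE:P1(v=8,ok=F), VALIDATE:-, TRANSFORM:-, EMIT:-] out:-; in:P1
Tick 2: [PARSE:P2(v=19,ok=F), VALIDATE:P1(v=8,ok=F), TRANSFORM:-, EMIT:-] out:-; in:P2
At end of tick 2: ['P2', 'P1', '-', '-']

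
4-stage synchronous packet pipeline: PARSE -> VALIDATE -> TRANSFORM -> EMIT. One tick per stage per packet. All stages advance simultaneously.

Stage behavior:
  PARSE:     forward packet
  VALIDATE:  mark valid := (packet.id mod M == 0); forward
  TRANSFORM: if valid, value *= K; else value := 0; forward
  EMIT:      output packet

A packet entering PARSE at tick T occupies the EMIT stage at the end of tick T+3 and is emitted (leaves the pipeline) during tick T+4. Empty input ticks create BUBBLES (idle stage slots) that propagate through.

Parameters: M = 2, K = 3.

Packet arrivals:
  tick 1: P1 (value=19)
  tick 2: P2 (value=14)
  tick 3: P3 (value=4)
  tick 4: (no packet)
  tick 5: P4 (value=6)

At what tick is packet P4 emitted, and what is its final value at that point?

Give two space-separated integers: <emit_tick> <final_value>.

Answer: 9 18

Derivation:
Tick 1: [PARSE:P1(v=19,ok=F), VALIDATE:-, TRANSFORM:-, EMIT:-] out:-; in:P1
Tick 2: [PARSE:P2(v=14,ok=F), VALIDATE:P1(v=19,ok=F), TRANSFORM:-, EMIT:-] out:-; in:P2
Tick 3: [PARSE:P3(v=4,ok=F), VALIDATE:P2(v=14,ok=T), TRANSFORM:P1(v=0,ok=F), EMIT:-] out:-; in:P3
Tick 4: [PARSE:-, VALIDATE:P3(v=4,ok=F), TRANSFORM:P2(v=42,ok=T), EMIT:P1(v=0,ok=F)] out:-; in:-
Tick 5: [PARSE:P4(v=6,ok=F), VALIDATE:-, TRANSFORM:P3(v=0,ok=F), EMIT:P2(v=42,ok=T)] out:P1(v=0); in:P4
Tick 6: [PARSE:-, VALIDATE:P4(v=6,ok=T), TRANSFORM:-, EMIT:P3(v=0,ok=F)] out:P2(v=42); in:-
Tick 7: [PARSE:-, VALIDATE:-, TRANSFORM:P4(v=18,ok=T), EMIT:-] out:P3(v=0); in:-
Tick 8: [PARSE:-, VALIDATE:-, TRANSFORM:-, EMIT:P4(v=18,ok=T)] out:-; in:-
Tick 9: [PARSE:-, VALIDATE:-, TRANSFORM:-, EMIT:-] out:P4(v=18); in:-
P4: arrives tick 5, valid=True (id=4, id%2=0), emit tick 9, final value 18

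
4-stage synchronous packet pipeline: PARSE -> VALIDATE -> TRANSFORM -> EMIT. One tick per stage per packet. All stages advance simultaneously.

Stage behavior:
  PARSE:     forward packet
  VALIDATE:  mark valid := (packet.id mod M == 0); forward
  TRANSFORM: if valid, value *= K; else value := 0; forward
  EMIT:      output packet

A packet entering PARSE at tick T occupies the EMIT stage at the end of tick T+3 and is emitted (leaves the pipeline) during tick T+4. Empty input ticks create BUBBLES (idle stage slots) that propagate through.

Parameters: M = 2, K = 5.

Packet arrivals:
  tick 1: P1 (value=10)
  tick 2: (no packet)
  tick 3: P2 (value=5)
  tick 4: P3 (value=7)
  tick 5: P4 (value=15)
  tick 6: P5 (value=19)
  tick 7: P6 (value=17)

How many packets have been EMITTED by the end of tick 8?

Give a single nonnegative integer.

Answer: 3

Derivation:
Tick 1: [PARSE:P1(v=10,ok=F), VALIDATE:-, TRANSFORM:-, EMIT:-] out:-; in:P1
Tick 2: [PARSE:-, VALIDATE:P1(v=10,ok=F), TRANSFORM:-, EMIT:-] out:-; in:-
Tick 3: [PARSE:P2(v=5,ok=F), VALIDATE:-, TRANSFORM:P1(v=0,ok=F), EMIT:-] out:-; in:P2
Tick 4: [PARSE:P3(v=7,ok=F), VALIDATE:P2(v=5,ok=T), TRANSFORM:-, EMIT:P1(v=0,ok=F)] out:-; in:P3
Tick 5: [PARSE:P4(v=15,ok=F), VALIDATE:P3(v=7,ok=F), TRANSFORM:P2(v=25,ok=T), EMIT:-] out:P1(v=0); in:P4
Tick 6: [PARSE:P5(v=19,ok=F), VALIDATE:P4(v=15,ok=T), TRANSFORM:P3(v=0,ok=F), EMIT:P2(v=25,ok=T)] out:-; in:P5
Tick 7: [PARSE:P6(v=17,ok=F), VALIDATE:P5(v=19,ok=F), TRANSFORM:P4(v=75,ok=T), EMIT:P3(v=0,ok=F)] out:P2(v=25); in:P6
Tick 8: [PARSE:-, VALIDATE:P6(v=17,ok=T), TRANSFORM:P5(v=0,ok=F), EMIT:P4(v=75,ok=T)] out:P3(v=0); in:-
Emitted by tick 8: ['P1', 'P2', 'P3']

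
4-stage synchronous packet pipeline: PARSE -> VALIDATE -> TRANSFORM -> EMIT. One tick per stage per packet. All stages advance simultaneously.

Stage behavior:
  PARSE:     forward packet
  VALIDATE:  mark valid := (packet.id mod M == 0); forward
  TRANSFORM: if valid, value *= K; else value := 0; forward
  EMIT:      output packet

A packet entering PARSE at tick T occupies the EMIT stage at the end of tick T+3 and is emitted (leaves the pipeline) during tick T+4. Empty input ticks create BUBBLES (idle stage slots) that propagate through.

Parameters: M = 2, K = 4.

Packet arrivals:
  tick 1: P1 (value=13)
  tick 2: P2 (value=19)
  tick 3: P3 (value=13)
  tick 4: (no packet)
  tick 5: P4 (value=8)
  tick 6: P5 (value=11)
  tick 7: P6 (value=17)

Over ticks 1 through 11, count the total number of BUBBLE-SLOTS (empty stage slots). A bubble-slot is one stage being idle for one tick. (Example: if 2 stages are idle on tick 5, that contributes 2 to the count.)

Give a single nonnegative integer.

Answer: 20

Derivation:
Tick 1: [PARSE:P1(v=13,ok=F), VALIDATE:-, TRANSFORM:-, EMIT:-] out:-; bubbles=3
Tick 2: [PARSE:P2(v=19,ok=F), VALIDATE:P1(v=13,ok=F), TRANSFORM:-, EMIT:-] out:-; bubbles=2
Tick 3: [PARSE:P3(v=13,ok=F), VALIDATE:P2(v=19,ok=T), TRANSFORM:P1(v=0,ok=F), EMIT:-] out:-; bubbles=1
Tick 4: [PARSE:-, VALIDATE:P3(v=13,ok=F), TRANSFORM:P2(v=76,ok=T), EMIT:P1(v=0,ok=F)] out:-; bubbles=1
Tick 5: [PARSE:P4(v=8,ok=F), VALIDATE:-, TRANSFORM:P3(v=0,ok=F), EMIT:P2(v=76,ok=T)] out:P1(v=0); bubbles=1
Tick 6: [PARSE:P5(v=11,ok=F), VALIDATE:P4(v=8,ok=T), TRANSFORM:-, EMIT:P3(v=0,ok=F)] out:P2(v=76); bubbles=1
Tick 7: [PARSE:P6(v=17,ok=F), VALIDATE:P5(v=11,ok=F), TRANSFORM:P4(v=32,ok=T), EMIT:-] out:P3(v=0); bubbles=1
Tick 8: [PARSE:-, VALIDATE:P6(v=17,ok=T), TRANSFORM:P5(v=0,ok=F), EMIT:P4(v=32,ok=T)] out:-; bubbles=1
Tick 9: [PARSE:-, VALIDATE:-, TRANSFORM:P6(v=68,ok=T), EMIT:P5(v=0,ok=F)] out:P4(v=32); bubbles=2
Tick 10: [PARSE:-, VALIDATE:-, TRANSFORM:-, EMIT:P6(v=68,ok=T)] out:P5(v=0); bubbles=3
Tick 11: [PARSE:-, VALIDATE:-, TRANSFORM:-, EMIT:-] out:P6(v=68); bubbles=4
Total bubble-slots: 20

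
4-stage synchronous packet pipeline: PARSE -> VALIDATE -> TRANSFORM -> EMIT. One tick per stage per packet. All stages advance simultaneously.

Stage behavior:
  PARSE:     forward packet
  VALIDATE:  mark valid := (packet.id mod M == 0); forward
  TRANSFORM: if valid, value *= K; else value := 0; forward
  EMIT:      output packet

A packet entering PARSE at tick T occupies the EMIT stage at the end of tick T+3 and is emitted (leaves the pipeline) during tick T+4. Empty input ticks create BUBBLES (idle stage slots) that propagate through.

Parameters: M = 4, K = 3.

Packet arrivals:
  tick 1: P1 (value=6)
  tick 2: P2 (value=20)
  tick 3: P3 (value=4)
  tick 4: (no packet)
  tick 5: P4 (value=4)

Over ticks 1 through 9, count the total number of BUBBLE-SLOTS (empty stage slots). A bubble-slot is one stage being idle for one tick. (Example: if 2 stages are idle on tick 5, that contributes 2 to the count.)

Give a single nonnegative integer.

Tick 1: [PARSE:P1(v=6,ok=F), VALIDATE:-, TRANSFORM:-, EMIT:-] out:-; bubbles=3
Tick 2: [PARSE:P2(v=20,ok=F), VALIDATE:P1(v=6,ok=F), TRANSFORM:-, EMIT:-] out:-; bubbles=2
Tick 3: [PARSE:P3(v=4,ok=F), VALIDATE:P2(v=20,ok=F), TRANSFORM:P1(v=0,ok=F), EMIT:-] out:-; bubbles=1
Tick 4: [PARSE:-, VALIDATE:P3(v=4,ok=F), TRANSFORM:P2(v=0,ok=F), EMIT:P1(v=0,ok=F)] out:-; bubbles=1
Tick 5: [PARSE:P4(v=4,ok=F), VALIDATE:-, TRANSFORM:P3(v=0,ok=F), EMIT:P2(v=0,ok=F)] out:P1(v=0); bubbles=1
Tick 6: [PARSE:-, VALIDATE:P4(v=4,ok=T), TRANSFORM:-, EMIT:P3(v=0,ok=F)] out:P2(v=0); bubbles=2
Tick 7: [PARSE:-, VALIDATE:-, TRANSFORM:P4(v=12,ok=T), EMIT:-] out:P3(v=0); bubbles=3
Tick 8: [PARSE:-, VALIDATE:-, TRANSFORM:-, EMIT:P4(v=12,ok=T)] out:-; bubbles=3
Tick 9: [PARSE:-, VALIDATE:-, TRANSFORM:-, EMIT:-] out:P4(v=12); bubbles=4
Total bubble-slots: 20

Answer: 20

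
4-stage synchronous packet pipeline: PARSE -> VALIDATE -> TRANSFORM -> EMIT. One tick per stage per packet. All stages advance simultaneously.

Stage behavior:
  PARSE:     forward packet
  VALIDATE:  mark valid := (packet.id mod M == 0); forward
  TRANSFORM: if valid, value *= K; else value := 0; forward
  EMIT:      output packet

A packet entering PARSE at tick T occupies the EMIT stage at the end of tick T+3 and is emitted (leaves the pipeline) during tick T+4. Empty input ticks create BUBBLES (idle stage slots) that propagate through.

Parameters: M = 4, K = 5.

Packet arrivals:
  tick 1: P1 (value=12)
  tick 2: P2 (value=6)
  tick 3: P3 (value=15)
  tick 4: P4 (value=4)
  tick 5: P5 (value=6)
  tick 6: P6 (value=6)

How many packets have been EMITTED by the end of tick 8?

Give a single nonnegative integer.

Answer: 4

Derivation:
Tick 1: [PARSE:P1(v=12,ok=F), VALIDATE:-, TRANSFORM:-, EMIT:-] out:-; in:P1
Tick 2: [PARSE:P2(v=6,ok=F), VALIDATE:P1(v=12,ok=F), TRANSFORM:-, EMIT:-] out:-; in:P2
Tick 3: [PARSE:P3(v=15,ok=F), VALIDATE:P2(v=6,ok=F), TRANSFORM:P1(v=0,ok=F), EMIT:-] out:-; in:P3
Tick 4: [PARSE:P4(v=4,ok=F), VALIDATE:P3(v=15,ok=F), TRANSFORM:P2(v=0,ok=F), EMIT:P1(v=0,ok=F)] out:-; in:P4
Tick 5: [PARSE:P5(v=6,ok=F), VALIDATE:P4(v=4,ok=T), TRANSFORM:P3(v=0,ok=F), EMIT:P2(v=0,ok=F)] out:P1(v=0); in:P5
Tick 6: [PARSE:P6(v=6,ok=F), VALIDATE:P5(v=6,ok=F), TRANSFORM:P4(v=20,ok=T), EMIT:P3(v=0,ok=F)] out:P2(v=0); in:P6
Tick 7: [PARSE:-, VALIDATE:P6(v=6,ok=F), TRANSFORM:P5(v=0,ok=F), EMIT:P4(v=20,ok=T)] out:P3(v=0); in:-
Tick 8: [PARSE:-, VALIDATE:-, TRANSFORM:P6(v=0,ok=F), EMIT:P5(v=0,ok=F)] out:P4(v=20); in:-
Emitted by tick 8: ['P1', 'P2', 'P3', 'P4']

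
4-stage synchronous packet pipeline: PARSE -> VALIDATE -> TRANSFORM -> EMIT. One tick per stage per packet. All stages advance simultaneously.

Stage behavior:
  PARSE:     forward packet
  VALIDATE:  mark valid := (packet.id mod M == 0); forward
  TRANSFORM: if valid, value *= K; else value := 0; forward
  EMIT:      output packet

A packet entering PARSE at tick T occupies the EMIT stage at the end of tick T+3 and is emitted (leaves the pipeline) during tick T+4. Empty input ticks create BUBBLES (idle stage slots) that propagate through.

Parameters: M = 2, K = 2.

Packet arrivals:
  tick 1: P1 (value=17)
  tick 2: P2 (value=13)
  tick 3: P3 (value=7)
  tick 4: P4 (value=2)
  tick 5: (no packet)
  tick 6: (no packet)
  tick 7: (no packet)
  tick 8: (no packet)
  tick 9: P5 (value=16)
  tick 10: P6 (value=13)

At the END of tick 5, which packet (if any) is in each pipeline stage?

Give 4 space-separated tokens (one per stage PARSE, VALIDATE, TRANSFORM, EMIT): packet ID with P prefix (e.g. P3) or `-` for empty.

Answer: - P4 P3 P2

Derivation:
Tick 1: [PARSE:P1(v=17,ok=F), VALIDATE:-, TRANSFORM:-, EMIT:-] out:-; in:P1
Tick 2: [PARSE:P2(v=13,ok=F), VALIDATE:P1(v=17,ok=F), TRANSFORM:-, EMIT:-] out:-; in:P2
Tick 3: [PARSE:P3(v=7,ok=F), VALIDATE:P2(v=13,ok=T), TRANSFORM:P1(v=0,ok=F), EMIT:-] out:-; in:P3
Tick 4: [PARSE:P4(v=2,ok=F), VALIDATE:P3(v=7,ok=F), TRANSFORM:P2(v=26,ok=T), EMIT:P1(v=0,ok=F)] out:-; in:P4
Tick 5: [PARSE:-, VALIDATE:P4(v=2,ok=T), TRANSFORM:P3(v=0,ok=F), EMIT:P2(v=26,ok=T)] out:P1(v=0); in:-
At end of tick 5: ['-', 'P4', 'P3', 'P2']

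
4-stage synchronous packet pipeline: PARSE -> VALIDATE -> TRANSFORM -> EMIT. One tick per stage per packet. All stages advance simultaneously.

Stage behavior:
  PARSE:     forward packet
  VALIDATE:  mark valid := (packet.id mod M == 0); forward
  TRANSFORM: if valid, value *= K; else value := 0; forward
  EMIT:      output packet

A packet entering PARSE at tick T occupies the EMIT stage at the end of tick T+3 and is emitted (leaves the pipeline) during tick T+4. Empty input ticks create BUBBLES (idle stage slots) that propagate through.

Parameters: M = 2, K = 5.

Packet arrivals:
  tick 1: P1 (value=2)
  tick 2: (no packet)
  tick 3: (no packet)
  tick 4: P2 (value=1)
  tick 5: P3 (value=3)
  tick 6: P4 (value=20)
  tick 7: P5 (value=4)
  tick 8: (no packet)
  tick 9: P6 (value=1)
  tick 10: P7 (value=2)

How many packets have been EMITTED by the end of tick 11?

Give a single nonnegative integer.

Answer: 5

Derivation:
Tick 1: [PARSE:P1(v=2,ok=F), VALIDATE:-, TRANSFORM:-, EMIT:-] out:-; in:P1
Tick 2: [PARSE:-, VALIDATE:P1(v=2,ok=F), TRANSFORM:-, EMIT:-] out:-; in:-
Tick 3: [PARSE:-, VALIDATE:-, TRANSFORM:P1(v=0,ok=F), EMIT:-] out:-; in:-
Tick 4: [PARSE:P2(v=1,ok=F), VALIDATE:-, TRANSFORM:-, EMIT:P1(v=0,ok=F)] out:-; in:P2
Tick 5: [PARSE:P3(v=3,ok=F), VALIDATE:P2(v=1,ok=T), TRANSFORM:-, EMIT:-] out:P1(v=0); in:P3
Tick 6: [PARSE:P4(v=20,ok=F), VALIDATE:P3(v=3,ok=F), TRANSFORM:P2(v=5,ok=T), EMIT:-] out:-; in:P4
Tick 7: [PARSE:P5(v=4,ok=F), VALIDATE:P4(v=20,ok=T), TRANSFORM:P3(v=0,ok=F), EMIT:P2(v=5,ok=T)] out:-; in:P5
Tick 8: [PARSE:-, VALIDATE:P5(v=4,ok=F), TRANSFORM:P4(v=100,ok=T), EMIT:P3(v=0,ok=F)] out:P2(v=5); in:-
Tick 9: [PARSE:P6(v=1,ok=F), VALIDATE:-, TRANSFORM:P5(v=0,ok=F), EMIT:P4(v=100,ok=T)] out:P3(v=0); in:P6
Tick 10: [PARSE:P7(v=2,ok=F), VALIDATE:P6(v=1,ok=T), TRANSFORM:-, EMIT:P5(v=0,ok=F)] out:P4(v=100); in:P7
Tick 11: [PARSE:-, VALIDATE:P7(v=2,ok=F), TRANSFORM:P6(v=5,ok=T), EMIT:-] out:P5(v=0); in:-
Emitted by tick 11: ['P1', 'P2', 'P3', 'P4', 'P5']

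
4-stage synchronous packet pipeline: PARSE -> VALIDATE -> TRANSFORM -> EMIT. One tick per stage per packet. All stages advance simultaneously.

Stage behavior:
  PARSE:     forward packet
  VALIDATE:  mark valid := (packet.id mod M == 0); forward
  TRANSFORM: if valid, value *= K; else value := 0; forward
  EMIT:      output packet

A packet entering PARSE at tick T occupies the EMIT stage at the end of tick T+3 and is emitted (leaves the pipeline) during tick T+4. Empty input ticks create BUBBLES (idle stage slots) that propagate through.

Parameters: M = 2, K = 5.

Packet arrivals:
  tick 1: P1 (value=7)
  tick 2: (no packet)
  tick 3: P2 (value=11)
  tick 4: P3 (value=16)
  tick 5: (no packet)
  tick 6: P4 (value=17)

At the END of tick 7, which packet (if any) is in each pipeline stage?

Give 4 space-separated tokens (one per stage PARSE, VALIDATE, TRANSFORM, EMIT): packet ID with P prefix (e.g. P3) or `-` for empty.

Tick 1: [PARSE:P1(v=7,ok=F), VALIDATE:-, TRANSFORM:-, EMIT:-] out:-; in:P1
Tick 2: [PARSE:-, VALIDATE:P1(v=7,ok=F), TRANSFORM:-, EMIT:-] out:-; in:-
Tick 3: [PARSE:P2(v=11,ok=F), VALIDATE:-, TRANSFORM:P1(v=0,ok=F), EMIT:-] out:-; in:P2
Tick 4: [PARSE:P3(v=16,ok=F), VALIDATE:P2(v=11,ok=T), TRANSFORM:-, EMIT:P1(v=0,ok=F)] out:-; in:P3
Tick 5: [PARSE:-, VALIDATE:P3(v=16,ok=F), TRANSFORM:P2(v=55,ok=T), EMIT:-] out:P1(v=0); in:-
Tick 6: [PARSE:P4(v=17,ok=F), VALIDATE:-, TRANSFORM:P3(v=0,ok=F), EMIT:P2(v=55,ok=T)] out:-; in:P4
Tick 7: [PARSE:-, VALIDATE:P4(v=17,ok=T), TRANSFORM:-, EMIT:P3(v=0,ok=F)] out:P2(v=55); in:-
At end of tick 7: ['-', 'P4', '-', 'P3']

Answer: - P4 - P3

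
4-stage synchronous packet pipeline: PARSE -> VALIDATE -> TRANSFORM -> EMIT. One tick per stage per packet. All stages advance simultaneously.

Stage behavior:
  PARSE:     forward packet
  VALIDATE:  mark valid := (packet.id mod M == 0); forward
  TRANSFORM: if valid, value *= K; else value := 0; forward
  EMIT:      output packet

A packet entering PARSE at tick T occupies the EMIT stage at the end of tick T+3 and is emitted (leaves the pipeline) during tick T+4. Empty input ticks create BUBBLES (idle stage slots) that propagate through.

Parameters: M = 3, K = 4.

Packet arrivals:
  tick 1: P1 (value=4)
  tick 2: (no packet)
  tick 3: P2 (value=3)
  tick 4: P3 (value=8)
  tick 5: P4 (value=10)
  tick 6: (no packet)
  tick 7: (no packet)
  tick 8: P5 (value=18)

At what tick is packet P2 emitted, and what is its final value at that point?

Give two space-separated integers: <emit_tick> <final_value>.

Tick 1: [PARSE:P1(v=4,ok=F), VALIDATE:-, TRANSFORM:-, EMIT:-] out:-; in:P1
Tick 2: [PARSE:-, VALIDATE:P1(v=4,ok=F), TRANSFORM:-, EMIT:-] out:-; in:-
Tick 3: [PARSE:P2(v=3,ok=F), VALIDATE:-, TRANSFORM:P1(v=0,ok=F), EMIT:-] out:-; in:P2
Tick 4: [PARSE:P3(v=8,ok=F), VALIDATE:P2(v=3,ok=F), TRANSFORM:-, EMIT:P1(v=0,ok=F)] out:-; in:P3
Tick 5: [PARSE:P4(v=10,ok=F), VALIDATE:P3(v=8,ok=T), TRANSFORM:P2(v=0,ok=F), EMIT:-] out:P1(v=0); in:P4
Tick 6: [PARSE:-, VALIDATE:P4(v=10,ok=F), TRANSFORM:P3(v=32,ok=T), EMIT:P2(v=0,ok=F)] out:-; in:-
Tick 7: [PARSE:-, VALIDATE:-, TRANSFORM:P4(v=0,ok=F), EMIT:P3(v=32,ok=T)] out:P2(v=0); in:-
Tick 8: [PARSE:P5(v=18,ok=F), VALIDATE:-, TRANSFORM:-, EMIT:P4(v=0,ok=F)] out:P3(v=32); in:P5
Tick 9: [PARSE:-, VALIDATE:P5(v=18,ok=F), TRANSFORM:-, EMIT:-] out:P4(v=0); in:-
Tick 10: [PARSE:-, VALIDATE:-, TRANSFORM:P5(v=0,ok=F), EMIT:-] out:-; in:-
Tick 11: [PARSE:-, VALIDATE:-, TRANSFORM:-, EMIT:P5(v=0,ok=F)] out:-; in:-
Tick 12: [PARSE:-, VALIDATE:-, TRANSFORM:-, EMIT:-] out:P5(v=0); in:-
P2: arrives tick 3, valid=False (id=2, id%3=2), emit tick 7, final value 0

Answer: 7 0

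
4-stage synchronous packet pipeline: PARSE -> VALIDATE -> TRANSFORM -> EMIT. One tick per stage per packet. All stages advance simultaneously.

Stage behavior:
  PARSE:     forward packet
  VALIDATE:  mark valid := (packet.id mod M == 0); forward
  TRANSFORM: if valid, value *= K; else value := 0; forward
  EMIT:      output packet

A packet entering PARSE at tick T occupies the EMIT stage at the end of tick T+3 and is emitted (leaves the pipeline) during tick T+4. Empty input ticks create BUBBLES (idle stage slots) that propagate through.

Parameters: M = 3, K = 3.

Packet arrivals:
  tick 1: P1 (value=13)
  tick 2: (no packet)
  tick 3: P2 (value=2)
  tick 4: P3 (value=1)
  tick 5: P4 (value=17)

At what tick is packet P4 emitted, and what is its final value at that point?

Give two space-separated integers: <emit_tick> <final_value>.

Answer: 9 0

Derivation:
Tick 1: [PARSE:P1(v=13,ok=F), VALIDATE:-, TRANSFORM:-, EMIT:-] out:-; in:P1
Tick 2: [PARSE:-, VALIDATE:P1(v=13,ok=F), TRANSFORM:-, EMIT:-] out:-; in:-
Tick 3: [PARSE:P2(v=2,ok=F), VALIDATE:-, TRANSFORM:P1(v=0,ok=F), EMIT:-] out:-; in:P2
Tick 4: [PARSE:P3(v=1,ok=F), VALIDATE:P2(v=2,ok=F), TRANSFORM:-, EMIT:P1(v=0,ok=F)] out:-; in:P3
Tick 5: [PARSE:P4(v=17,ok=F), VALIDATE:P3(v=1,ok=T), TRANSFORM:P2(v=0,ok=F), EMIT:-] out:P1(v=0); in:P4
Tick 6: [PARSE:-, VALIDATE:P4(v=17,ok=F), TRANSFORM:P3(v=3,ok=T), EMIT:P2(v=0,ok=F)] out:-; in:-
Tick 7: [PARSE:-, VALIDATE:-, TRANSFORM:P4(v=0,ok=F), EMIT:P3(v=3,ok=T)] out:P2(v=0); in:-
Tick 8: [PARSE:-, VALIDATE:-, TRANSFORM:-, EMIT:P4(v=0,ok=F)] out:P3(v=3); in:-
Tick 9: [PARSE:-, VALIDATE:-, TRANSFORM:-, EMIT:-] out:P4(v=0); in:-
P4: arrives tick 5, valid=False (id=4, id%3=1), emit tick 9, final value 0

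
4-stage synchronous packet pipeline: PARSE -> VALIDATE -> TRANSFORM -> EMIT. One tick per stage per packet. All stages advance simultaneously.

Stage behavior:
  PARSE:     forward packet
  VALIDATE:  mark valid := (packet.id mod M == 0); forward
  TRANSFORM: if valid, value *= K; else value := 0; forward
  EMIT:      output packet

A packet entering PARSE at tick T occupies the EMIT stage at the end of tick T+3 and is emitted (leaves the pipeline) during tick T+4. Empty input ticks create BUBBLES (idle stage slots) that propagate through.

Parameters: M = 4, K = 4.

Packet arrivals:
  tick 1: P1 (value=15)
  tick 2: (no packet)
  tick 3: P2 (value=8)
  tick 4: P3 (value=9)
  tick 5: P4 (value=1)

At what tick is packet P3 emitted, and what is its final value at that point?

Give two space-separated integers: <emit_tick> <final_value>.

Answer: 8 0

Derivation:
Tick 1: [PARSE:P1(v=15,ok=F), VALIDATE:-, TRANSFORM:-, EMIT:-] out:-; in:P1
Tick 2: [PARSE:-, VALIDATE:P1(v=15,ok=F), TRANSFORM:-, EMIT:-] out:-; in:-
Tick 3: [PARSE:P2(v=8,ok=F), VALIDATE:-, TRANSFORM:P1(v=0,ok=F), EMIT:-] out:-; in:P2
Tick 4: [PARSE:P3(v=9,ok=F), VALIDATE:P2(v=8,ok=F), TRANSFORM:-, EMIT:P1(v=0,ok=F)] out:-; in:P3
Tick 5: [PARSE:P4(v=1,ok=F), VALIDATE:P3(v=9,ok=F), TRANSFORM:P2(v=0,ok=F), EMIT:-] out:P1(v=0); in:P4
Tick 6: [PARSE:-, VALIDATE:P4(v=1,ok=T), TRANSFORM:P3(v=0,ok=F), EMIT:P2(v=0,ok=F)] out:-; in:-
Tick 7: [PARSE:-, VALIDATE:-, TRANSFORM:P4(v=4,ok=T), EMIT:P3(v=0,ok=F)] out:P2(v=0); in:-
Tick 8: [PARSE:-, VALIDATE:-, TRANSFORM:-, EMIT:P4(v=4,ok=T)] out:P3(v=0); in:-
Tick 9: [PARSE:-, VALIDATE:-, TRANSFORM:-, EMIT:-] out:P4(v=4); in:-
P3: arrives tick 4, valid=False (id=3, id%4=3), emit tick 8, final value 0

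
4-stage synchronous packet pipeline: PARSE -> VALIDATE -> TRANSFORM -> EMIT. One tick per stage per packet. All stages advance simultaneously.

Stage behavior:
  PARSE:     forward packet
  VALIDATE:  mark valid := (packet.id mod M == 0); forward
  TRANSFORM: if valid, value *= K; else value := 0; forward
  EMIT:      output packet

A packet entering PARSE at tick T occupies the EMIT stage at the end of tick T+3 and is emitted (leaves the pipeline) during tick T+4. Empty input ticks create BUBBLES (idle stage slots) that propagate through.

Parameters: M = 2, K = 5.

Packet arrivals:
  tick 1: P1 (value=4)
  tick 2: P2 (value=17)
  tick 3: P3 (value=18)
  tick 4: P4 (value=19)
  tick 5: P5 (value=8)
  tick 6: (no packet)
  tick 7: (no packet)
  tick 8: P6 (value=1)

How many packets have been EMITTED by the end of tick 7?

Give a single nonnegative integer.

Tick 1: [PARSE:P1(v=4,ok=F), VALIDATE:-, TRANSFORM:-, EMIT:-] out:-; in:P1
Tick 2: [PARSE:P2(v=17,ok=F), VALIDATE:P1(v=4,ok=F), TRANSFORM:-, EMIT:-] out:-; in:P2
Tick 3: [PARSE:P3(v=18,ok=F), VALIDATE:P2(v=17,ok=T), TRANSFORM:P1(v=0,ok=F), EMIT:-] out:-; in:P3
Tick 4: [PARSE:P4(v=19,ok=F), VALIDATE:P3(v=18,ok=F), TRANSFORM:P2(v=85,ok=T), EMIT:P1(v=0,ok=F)] out:-; in:P4
Tick 5: [PARSE:P5(v=8,ok=F), VALIDATE:P4(v=19,ok=T), TRANSFORM:P3(v=0,ok=F), EMIT:P2(v=85,ok=T)] out:P1(v=0); in:P5
Tick 6: [PARSE:-, VALIDATE:P5(v=8,ok=F), TRANSFORM:P4(v=95,ok=T), EMIT:P3(v=0,ok=F)] out:P2(v=85); in:-
Tick 7: [PARSE:-, VALIDATE:-, TRANSFORM:P5(v=0,ok=F), EMIT:P4(v=95,ok=T)] out:P3(v=0); in:-
Emitted by tick 7: ['P1', 'P2', 'P3']

Answer: 3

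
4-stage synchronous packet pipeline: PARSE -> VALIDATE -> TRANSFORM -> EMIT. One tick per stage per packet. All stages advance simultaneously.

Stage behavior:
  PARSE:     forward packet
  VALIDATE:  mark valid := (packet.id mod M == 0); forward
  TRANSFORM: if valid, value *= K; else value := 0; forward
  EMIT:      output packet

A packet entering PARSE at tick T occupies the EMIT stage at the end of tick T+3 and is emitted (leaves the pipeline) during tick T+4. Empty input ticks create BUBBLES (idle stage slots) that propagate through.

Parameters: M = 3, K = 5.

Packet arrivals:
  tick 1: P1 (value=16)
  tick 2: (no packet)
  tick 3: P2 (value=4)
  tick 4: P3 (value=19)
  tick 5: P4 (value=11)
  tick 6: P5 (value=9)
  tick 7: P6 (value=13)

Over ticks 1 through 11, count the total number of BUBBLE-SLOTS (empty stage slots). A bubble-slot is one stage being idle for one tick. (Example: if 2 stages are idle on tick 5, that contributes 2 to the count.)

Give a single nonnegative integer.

Tick 1: [PARSE:P1(v=16,ok=F), VALIDATE:-, TRANSFORM:-, EMIT:-] out:-; bubbles=3
Tick 2: [PARSE:-, VALIDATE:P1(v=16,ok=F), TRANSFORM:-, EMIT:-] out:-; bubbles=3
Tick 3: [PARSE:P2(v=4,ok=F), VALIDATE:-, TRANSFORM:P1(v=0,ok=F), EMIT:-] out:-; bubbles=2
Tick 4: [PARSE:P3(v=19,ok=F), VALIDATE:P2(v=4,ok=F), TRANSFORM:-, EMIT:P1(v=0,ok=F)] out:-; bubbles=1
Tick 5: [PARSE:P4(v=11,ok=F), VALIDATE:P3(v=19,ok=T), TRANSFORM:P2(v=0,ok=F), EMIT:-] out:P1(v=0); bubbles=1
Tick 6: [PARSE:P5(v=9,ok=F), VALIDATE:P4(v=11,ok=F), TRANSFORM:P3(v=95,ok=T), EMIT:P2(v=0,ok=F)] out:-; bubbles=0
Tick 7: [PARSE:P6(v=13,ok=F), VALIDATE:P5(v=9,ok=F), TRANSFORM:P4(v=0,ok=F), EMIT:P3(v=95,ok=T)] out:P2(v=0); bubbles=0
Tick 8: [PARSE:-, VALIDATE:P6(v=13,ok=T), TRANSFORM:P5(v=0,ok=F), EMIT:P4(v=0,ok=F)] out:P3(v=95); bubbles=1
Tick 9: [PARSE:-, VALIDATE:-, TRANSFORM:P6(v=65,ok=T), EMIT:P5(v=0,ok=F)] out:P4(v=0); bubbles=2
Tick 10: [PARSE:-, VALIDATE:-, TRANSFORM:-, EMIT:P6(v=65,ok=T)] out:P5(v=0); bubbles=3
Tick 11: [PARSE:-, VALIDATE:-, TRANSFORM:-, EMIT:-] out:P6(v=65); bubbles=4
Total bubble-slots: 20

Answer: 20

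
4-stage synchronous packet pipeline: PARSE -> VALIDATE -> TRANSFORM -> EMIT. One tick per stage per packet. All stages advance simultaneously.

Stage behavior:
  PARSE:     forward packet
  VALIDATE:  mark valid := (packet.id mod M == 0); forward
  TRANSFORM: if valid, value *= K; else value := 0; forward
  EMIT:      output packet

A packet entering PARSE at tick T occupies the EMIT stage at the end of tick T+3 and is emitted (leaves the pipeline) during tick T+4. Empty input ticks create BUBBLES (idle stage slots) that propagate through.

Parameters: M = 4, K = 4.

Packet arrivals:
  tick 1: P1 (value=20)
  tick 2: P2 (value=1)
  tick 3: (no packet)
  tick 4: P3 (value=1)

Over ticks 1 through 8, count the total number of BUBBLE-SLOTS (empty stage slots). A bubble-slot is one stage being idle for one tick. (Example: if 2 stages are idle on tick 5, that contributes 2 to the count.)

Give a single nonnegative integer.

Answer: 20

Derivation:
Tick 1: [PARSE:P1(v=20,ok=F), VALIDATE:-, TRANSFORM:-, EMIT:-] out:-; bubbles=3
Tick 2: [PARSE:P2(v=1,ok=F), VALIDATE:P1(v=20,ok=F), TRANSFORM:-, EMIT:-] out:-; bubbles=2
Tick 3: [PARSE:-, VALIDATE:P2(v=1,ok=F), TRANSFORM:P1(v=0,ok=F), EMIT:-] out:-; bubbles=2
Tick 4: [PARSE:P3(v=1,ok=F), VALIDATE:-, TRANSFORM:P2(v=0,ok=F), EMIT:P1(v=0,ok=F)] out:-; bubbles=1
Tick 5: [PARSE:-, VALIDATE:P3(v=1,ok=F), TRANSFORM:-, EMIT:P2(v=0,ok=F)] out:P1(v=0); bubbles=2
Tick 6: [PARSE:-, VALIDATE:-, TRANSFORM:P3(v=0,ok=F), EMIT:-] out:P2(v=0); bubbles=3
Tick 7: [PARSE:-, VALIDATE:-, TRANSFORM:-, EMIT:P3(v=0,ok=F)] out:-; bubbles=3
Tick 8: [PARSE:-, VALIDATE:-, TRANSFORM:-, EMIT:-] out:P3(v=0); bubbles=4
Total bubble-slots: 20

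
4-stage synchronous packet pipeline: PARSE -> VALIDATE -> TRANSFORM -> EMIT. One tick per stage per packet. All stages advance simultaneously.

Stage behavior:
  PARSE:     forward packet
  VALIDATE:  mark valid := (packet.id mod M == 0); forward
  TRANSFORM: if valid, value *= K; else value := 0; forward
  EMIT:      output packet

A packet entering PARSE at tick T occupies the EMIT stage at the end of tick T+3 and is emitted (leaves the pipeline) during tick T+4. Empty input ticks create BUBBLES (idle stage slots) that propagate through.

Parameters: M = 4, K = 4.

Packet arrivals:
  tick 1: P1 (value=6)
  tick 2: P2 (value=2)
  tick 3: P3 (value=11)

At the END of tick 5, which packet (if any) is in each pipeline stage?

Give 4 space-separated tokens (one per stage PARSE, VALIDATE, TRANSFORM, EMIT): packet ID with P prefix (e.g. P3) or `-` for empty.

Tick 1: [PARSE:P1(v=6,ok=F), VALIDATE:-, TRANSFORM:-, EMIT:-] out:-; in:P1
Tick 2: [PARSE:P2(v=2,ok=F), VALIDATE:P1(v=6,ok=F), TRANSFORM:-, EMIT:-] out:-; in:P2
Tick 3: [PARSE:P3(v=11,ok=F), VALIDATE:P2(v=2,ok=F), TRANSFORM:P1(v=0,ok=F), EMIT:-] out:-; in:P3
Tick 4: [PARSE:-, VALIDATE:P3(v=11,ok=F), TRANSFORM:P2(v=0,ok=F), EMIT:P1(v=0,ok=F)] out:-; in:-
Tick 5: [PARSE:-, VALIDATE:-, TRANSFORM:P3(v=0,ok=F), EMIT:P2(v=0,ok=F)] out:P1(v=0); in:-
At end of tick 5: ['-', '-', 'P3', 'P2']

Answer: - - P3 P2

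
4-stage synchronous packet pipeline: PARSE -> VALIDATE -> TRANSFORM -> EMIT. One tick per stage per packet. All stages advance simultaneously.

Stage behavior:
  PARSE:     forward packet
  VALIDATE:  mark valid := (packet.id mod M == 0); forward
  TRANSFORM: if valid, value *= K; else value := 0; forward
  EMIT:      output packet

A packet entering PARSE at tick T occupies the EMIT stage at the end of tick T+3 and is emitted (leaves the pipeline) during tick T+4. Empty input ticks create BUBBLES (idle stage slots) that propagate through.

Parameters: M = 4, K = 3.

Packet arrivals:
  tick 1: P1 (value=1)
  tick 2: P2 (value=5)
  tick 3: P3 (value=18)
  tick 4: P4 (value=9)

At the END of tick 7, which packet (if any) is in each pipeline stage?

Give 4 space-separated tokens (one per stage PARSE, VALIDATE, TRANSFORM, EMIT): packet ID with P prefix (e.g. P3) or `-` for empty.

Answer: - - - P4

Derivation:
Tick 1: [PARSE:P1(v=1,ok=F), VALIDATE:-, TRANSFORM:-, EMIT:-] out:-; in:P1
Tick 2: [PARSE:P2(v=5,ok=F), VALIDATE:P1(v=1,ok=F), TRANSFORM:-, EMIT:-] out:-; in:P2
Tick 3: [PARSE:P3(v=18,ok=F), VALIDATE:P2(v=5,ok=F), TRANSFORM:P1(v=0,ok=F), EMIT:-] out:-; in:P3
Tick 4: [PARSE:P4(v=9,ok=F), VALIDATE:P3(v=18,ok=F), TRANSFORM:P2(v=0,ok=F), EMIT:P1(v=0,ok=F)] out:-; in:P4
Tick 5: [PARSE:-, VALIDATE:P4(v=9,ok=T), TRANSFORM:P3(v=0,ok=F), EMIT:P2(v=0,ok=F)] out:P1(v=0); in:-
Tick 6: [PARSE:-, VALIDATE:-, TRANSFORM:P4(v=27,ok=T), EMIT:P3(v=0,ok=F)] out:P2(v=0); in:-
Tick 7: [PARSE:-, VALIDATE:-, TRANSFORM:-, EMIT:P4(v=27,ok=T)] out:P3(v=0); in:-
At end of tick 7: ['-', '-', '-', 'P4']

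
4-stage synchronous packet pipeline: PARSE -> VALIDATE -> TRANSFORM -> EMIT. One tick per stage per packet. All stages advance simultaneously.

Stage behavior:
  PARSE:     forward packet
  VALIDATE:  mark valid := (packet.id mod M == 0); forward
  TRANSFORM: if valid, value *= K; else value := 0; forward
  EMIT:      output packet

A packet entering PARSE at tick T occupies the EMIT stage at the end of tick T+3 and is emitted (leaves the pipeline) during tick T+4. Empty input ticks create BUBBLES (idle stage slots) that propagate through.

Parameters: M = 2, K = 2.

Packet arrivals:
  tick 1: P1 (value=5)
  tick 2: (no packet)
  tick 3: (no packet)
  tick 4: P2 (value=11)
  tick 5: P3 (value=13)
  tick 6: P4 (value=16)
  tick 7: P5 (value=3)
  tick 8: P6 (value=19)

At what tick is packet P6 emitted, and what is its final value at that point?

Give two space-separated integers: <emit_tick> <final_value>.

Answer: 12 38

Derivation:
Tick 1: [PARSE:P1(v=5,ok=F), VALIDATE:-, TRANSFORM:-, EMIT:-] out:-; in:P1
Tick 2: [PARSE:-, VALIDATE:P1(v=5,ok=F), TRANSFORM:-, EMIT:-] out:-; in:-
Tick 3: [PARSE:-, VALIDATE:-, TRANSFORM:P1(v=0,ok=F), EMIT:-] out:-; in:-
Tick 4: [PARSE:P2(v=11,ok=F), VALIDATE:-, TRANSFORM:-, EMIT:P1(v=0,ok=F)] out:-; in:P2
Tick 5: [PARSE:P3(v=13,ok=F), VALIDATE:P2(v=11,ok=T), TRANSFORM:-, EMIT:-] out:P1(v=0); in:P3
Tick 6: [PARSE:P4(v=16,ok=F), VALIDATE:P3(v=13,ok=F), TRANSFORM:P2(v=22,ok=T), EMIT:-] out:-; in:P4
Tick 7: [PARSE:P5(v=3,ok=F), VALIDATE:P4(v=16,ok=T), TRANSFORM:P3(v=0,ok=F), EMIT:P2(v=22,ok=T)] out:-; in:P5
Tick 8: [PARSE:P6(v=19,ok=F), VALIDATE:P5(v=3,ok=F), TRANSFORM:P4(v=32,ok=T), EMIT:P3(v=0,ok=F)] out:P2(v=22); in:P6
Tick 9: [PARSE:-, VALIDATE:P6(v=19,ok=T), TRANSFORM:P5(v=0,ok=F), EMIT:P4(v=32,ok=T)] out:P3(v=0); in:-
Tick 10: [PARSE:-, VALIDATE:-, TRANSFORM:P6(v=38,ok=T), EMIT:P5(v=0,ok=F)] out:P4(v=32); in:-
Tick 11: [PARSE:-, VALIDATE:-, TRANSFORM:-, EMIT:P6(v=38,ok=T)] out:P5(v=0); in:-
Tick 12: [PARSE:-, VALIDATE:-, TRANSFORM:-, EMIT:-] out:P6(v=38); in:-
P6: arrives tick 8, valid=True (id=6, id%2=0), emit tick 12, final value 38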